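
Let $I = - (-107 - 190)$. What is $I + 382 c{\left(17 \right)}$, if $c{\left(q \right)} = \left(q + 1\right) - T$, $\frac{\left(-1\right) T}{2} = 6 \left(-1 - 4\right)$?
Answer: $-15747$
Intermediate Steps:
$T = 60$ ($T = - 2 \cdot 6 \left(-1 - 4\right) = - 2 \cdot 6 \left(-5\right) = \left(-2\right) \left(-30\right) = 60$)
$c{\left(q \right)} = -59 + q$ ($c{\left(q \right)} = \left(q + 1\right) - 60 = \left(1 + q\right) - 60 = -59 + q$)
$I = 297$ ($I = - (-107 - 190) = \left(-1\right) \left(-297\right) = 297$)
$I + 382 c{\left(17 \right)} = 297 + 382 \left(-59 + 17\right) = 297 + 382 \left(-42\right) = 297 - 16044 = -15747$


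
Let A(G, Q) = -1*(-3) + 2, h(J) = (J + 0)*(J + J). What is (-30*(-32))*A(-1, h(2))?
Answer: 4800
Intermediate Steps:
h(J) = 2*J² (h(J) = J*(2*J) = 2*J²)
A(G, Q) = 5 (A(G, Q) = 3 + 2 = 5)
(-30*(-32))*A(-1, h(2)) = -30*(-32)*5 = 960*5 = 4800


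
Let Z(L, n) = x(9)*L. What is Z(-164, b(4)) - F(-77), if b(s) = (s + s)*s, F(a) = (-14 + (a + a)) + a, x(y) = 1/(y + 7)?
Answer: 939/4 ≈ 234.75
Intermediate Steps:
x(y) = 1/(7 + y)
F(a) = -14 + 3*a (F(a) = (-14 + 2*a) + a = -14 + 3*a)
b(s) = 2*s**2 (b(s) = (2*s)*s = 2*s**2)
Z(L, n) = L/16 (Z(L, n) = L/(7 + 9) = L/16)
Z(-164, b(4)) - F(-77) = (1/16)*(-164) - (-14 + 3*(-77)) = -41/4 - (-14 - 231) = -41/4 - 1*(-245) = -41/4 + 245 = 939/4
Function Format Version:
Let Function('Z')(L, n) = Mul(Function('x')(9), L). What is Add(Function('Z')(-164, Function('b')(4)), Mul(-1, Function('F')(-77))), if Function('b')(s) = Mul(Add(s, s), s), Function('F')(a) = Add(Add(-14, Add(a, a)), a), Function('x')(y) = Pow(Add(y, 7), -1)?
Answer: Rational(939, 4) ≈ 234.75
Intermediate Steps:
Function('x')(y) = Pow(Add(7, y), -1)
Function('F')(a) = Add(-14, Mul(3, a)) (Function('F')(a) = Add(Add(-14, Mul(2, a)), a) = Add(-14, Mul(3, a)))
Function('b')(s) = Mul(2, Pow(s, 2)) (Function('b')(s) = Mul(Mul(2, s), s) = Mul(2, Pow(s, 2)))
Function('Z')(L, n) = Mul(Rational(1, 16), L) (Function('Z')(L, n) = Mul(Pow(Add(7, 9), -1), L) = Mul(Pow(16, -1), L) = Mul(Rational(1, 16), L))
Add(Function('Z')(-164, Function('b')(4)), Mul(-1, Function('F')(-77))) = Add(Mul(Rational(1, 16), -164), Mul(-1, Add(-14, Mul(3, -77)))) = Add(Rational(-41, 4), Mul(-1, Add(-14, -231))) = Add(Rational(-41, 4), Mul(-1, -245)) = Add(Rational(-41, 4), 245) = Rational(939, 4)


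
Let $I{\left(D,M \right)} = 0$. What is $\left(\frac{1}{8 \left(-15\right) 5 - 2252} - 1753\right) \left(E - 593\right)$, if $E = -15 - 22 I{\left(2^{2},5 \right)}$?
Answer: $\frac{759932664}{713} \approx 1.0658 \cdot 10^{6}$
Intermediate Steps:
$E = -15$ ($E = -15 - 0 = -15 + 0 = -15$)
$\left(\frac{1}{8 \left(-15\right) 5 - 2252} - 1753\right) \left(E - 593\right) = \left(\frac{1}{8 \left(-15\right) 5 - 2252} - 1753\right) \left(-15 - 593\right) = \left(\frac{1}{\left(-120\right) 5 - 2252} - 1753\right) \left(-608\right) = \left(\frac{1}{-600 - 2252} - 1753\right) \left(-608\right) = \left(\frac{1}{-2852} - 1753\right) \left(-608\right) = \left(- \frac{1}{2852} - 1753\right) \left(-608\right) = \left(- \frac{4999557}{2852}\right) \left(-608\right) = \frac{759932664}{713}$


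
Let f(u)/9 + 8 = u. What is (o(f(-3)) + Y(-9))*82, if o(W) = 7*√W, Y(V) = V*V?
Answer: 6642 + 1722*I*√11 ≈ 6642.0 + 5711.2*I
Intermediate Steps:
f(u) = -72 + 9*u
Y(V) = V²
(o(f(-3)) + Y(-9))*82 = (7*√(-72 + 9*(-3)) + (-9)²)*82 = (7*√(-72 - 27) + 81)*82 = (7*√(-99) + 81)*82 = (7*(3*I*√11) + 81)*82 = (21*I*√11 + 81)*82 = (81 + 21*I*√11)*82 = 6642 + 1722*I*√11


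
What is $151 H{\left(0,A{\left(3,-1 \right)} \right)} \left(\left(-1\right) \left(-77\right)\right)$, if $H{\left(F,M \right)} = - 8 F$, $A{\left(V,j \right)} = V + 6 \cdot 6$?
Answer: $0$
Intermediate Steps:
$A{\left(V,j \right)} = 36 + V$ ($A{\left(V,j \right)} = V + 36 = 36 + V$)
$151 H{\left(0,A{\left(3,-1 \right)} \right)} \left(\left(-1\right) \left(-77\right)\right) = 151 \left(\left(-8\right) 0\right) \left(\left(-1\right) \left(-77\right)\right) = 151 \cdot 0 \cdot 77 = 0 \cdot 77 = 0$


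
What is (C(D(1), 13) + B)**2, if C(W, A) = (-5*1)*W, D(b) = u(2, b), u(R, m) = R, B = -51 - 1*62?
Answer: 15129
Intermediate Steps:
B = -113 (B = -51 - 62 = -113)
D(b) = 2
C(W, A) = -5*W
(C(D(1), 13) + B)**2 = (-5*2 - 113)**2 = (-10 - 113)**2 = (-123)**2 = 15129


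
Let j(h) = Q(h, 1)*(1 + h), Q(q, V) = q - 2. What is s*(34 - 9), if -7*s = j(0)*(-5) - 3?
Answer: -25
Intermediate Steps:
Q(q, V) = -2 + q
j(h) = (1 + h)*(-2 + h) (j(h) = (-2 + h)*(1 + h) = (1 + h)*(-2 + h))
s = -1 (s = -(((1 + 0)*(-2 + 0))*(-5) - 3)/7 = -((1*(-2))*(-5) - 3)/7 = -(-2*(-5) - 3)/7 = -(10 - 3)/7 = -⅐*7 = -1)
s*(34 - 9) = -(34 - 9) = -1*25 = -25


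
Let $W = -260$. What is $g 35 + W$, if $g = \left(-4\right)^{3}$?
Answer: $-2500$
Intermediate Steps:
$g = -64$
$g 35 + W = \left(-64\right) 35 - 260 = -2240 - 260 = -2500$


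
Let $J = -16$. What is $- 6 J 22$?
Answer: $2112$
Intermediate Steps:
$- 6 J 22 = \left(-6\right) \left(-16\right) 22 = 96 \cdot 22 = 2112$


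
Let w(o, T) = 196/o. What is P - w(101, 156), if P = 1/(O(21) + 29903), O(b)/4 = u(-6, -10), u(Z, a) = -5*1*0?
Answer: -5860887/3020203 ≈ -1.9406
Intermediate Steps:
u(Z, a) = 0 (u(Z, a) = -5*0 = 0)
O(b) = 0 (O(b) = 4*0 = 0)
P = 1/29903 (P = 1/(0 + 29903) = 1/29903 ≈ 3.3441e-5)
P - w(101, 156) = 1/29903 - 196/101 = -5860887/3020203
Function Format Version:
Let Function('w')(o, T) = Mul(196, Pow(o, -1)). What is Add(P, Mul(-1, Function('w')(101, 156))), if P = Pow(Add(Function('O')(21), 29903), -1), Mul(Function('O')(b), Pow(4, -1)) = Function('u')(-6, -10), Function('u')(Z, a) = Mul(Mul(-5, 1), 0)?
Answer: Rational(-5860887, 3020203) ≈ -1.9406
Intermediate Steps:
Function('u')(Z, a) = 0 (Function('u')(Z, a) = Mul(-5, 0) = 0)
Function('O')(b) = 0 (Function('O')(b) = Mul(4, 0) = 0)
P = Rational(1, 29903) (P = Pow(Add(0, 29903), -1) = Pow(29903, -1) = Rational(1, 29903) ≈ 3.3441e-5)
Add(P, Mul(-1, Function('w')(101, 156))) = Add(Rational(1, 29903), Mul(-1, Mul(196, Pow(101, -1)))) = Add(Rational(1, 29903), Mul(-1, Mul(196, Rational(1, 101)))) = Add(Rational(1, 29903), Mul(-1, Rational(196, 101))) = Add(Rational(1, 29903), Rational(-196, 101)) = Rational(-5860887, 3020203)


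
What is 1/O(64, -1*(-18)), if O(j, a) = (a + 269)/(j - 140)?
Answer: -76/287 ≈ -0.26481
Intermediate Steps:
O(j, a) = (269 + a)/(-140 + j)
1/O(64, -1*(-18)) = 1/((269 - 1*(-18))/(-140 + 64)) = 1/((269 + 18)/(-76)) = 1/(-1/76*287) = 1/(-287/76) = -76/287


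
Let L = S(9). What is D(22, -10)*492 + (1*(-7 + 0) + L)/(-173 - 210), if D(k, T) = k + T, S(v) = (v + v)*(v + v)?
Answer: 2260915/383 ≈ 5903.2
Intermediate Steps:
S(v) = 4*v**2 (S(v) = (2*v)*(2*v) = 4*v**2)
L = 324 (L = 4*9**2 = 4*81 = 324)
D(k, T) = T + k
D(22, -10)*492 + (1*(-7 + 0) + L)/(-173 - 210) = (-10 + 22)*492 + (1*(-7 + 0) + 324)/(-173 - 210) = 12*492 + (1*(-7) + 324)/(-383) = 5904 + (-7 + 324)*(-1/383) = 5904 + 317*(-1/383) = 5904 - 317/383 = 2260915/383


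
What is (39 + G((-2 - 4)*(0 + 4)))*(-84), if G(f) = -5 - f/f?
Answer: -2772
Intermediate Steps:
G(f) = -6 (G(f) = -5 - 1*1 = -5 - 1 = -6)
(39 + G((-2 - 4)*(0 + 4)))*(-84) = (39 - 6)*(-84) = 33*(-84) = -2772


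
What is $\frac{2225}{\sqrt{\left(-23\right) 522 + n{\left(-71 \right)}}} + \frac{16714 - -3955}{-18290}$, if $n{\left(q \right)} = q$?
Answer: $- \frac{20669}{18290} - \frac{2225 i \sqrt{12077}}{12077} \approx -1.1301 - 20.247 i$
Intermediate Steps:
$\frac{2225}{\sqrt{\left(-23\right) 522 + n{\left(-71 \right)}}} + \frac{16714 - -3955}{-18290} = \frac{2225}{\sqrt{\left(-23\right) 522 - 71}} + \frac{16714 - -3955}{-18290} = \frac{2225}{\sqrt{-12006 - 71}} + \left(16714 + 3955\right) \left(- \frac{1}{18290}\right) = \frac{2225}{\sqrt{-12077}} + 20669 \left(- \frac{1}{18290}\right) = \frac{2225}{i \sqrt{12077}} - \frac{20669}{18290} = 2225 \left(- \frac{i \sqrt{12077}}{12077}\right) - \frac{20669}{18290} = - \frac{2225 i \sqrt{12077}}{12077} - \frac{20669}{18290} = - \frac{20669}{18290} - \frac{2225 i \sqrt{12077}}{12077}$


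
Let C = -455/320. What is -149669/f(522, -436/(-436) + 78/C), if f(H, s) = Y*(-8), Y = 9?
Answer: 149669/72 ≈ 2078.7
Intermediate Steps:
C = -91/64 (C = -455*1/320 = -91/64 ≈ -1.4219)
f(H, s) = -72 (f(H, s) = 9*(-8) = -72)
-149669/f(522, -436/(-436) + 78/C) = -149669/(-72) = -149669*(-1/72) = 149669/72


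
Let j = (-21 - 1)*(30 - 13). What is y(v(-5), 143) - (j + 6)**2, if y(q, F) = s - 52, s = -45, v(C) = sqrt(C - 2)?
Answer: -135521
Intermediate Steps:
v(C) = sqrt(-2 + C)
j = -374 (j = -22*17 = -374)
y(q, F) = -97 (y(q, F) = -45 - 52 = -97)
y(v(-5), 143) - (j + 6)**2 = -97 - (-374 + 6)**2 = -97 - 1*(-368)**2 = -97 - 1*135424 = -97 - 135424 = -135521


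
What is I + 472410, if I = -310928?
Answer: 161482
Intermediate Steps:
I + 472410 = -310928 + 472410 = 161482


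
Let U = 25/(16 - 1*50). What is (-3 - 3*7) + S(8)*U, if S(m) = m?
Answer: -508/17 ≈ -29.882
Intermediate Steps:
U = -25/34 (U = 25/(16 - 50) = 25/(-34) = 25*(-1/34) = -25/34 ≈ -0.73529)
(-3 - 3*7) + S(8)*U = (-3 - 3*7) + 8*(-25/34) = (-3 - 21) - 100/17 = -24 - 100/17 = -508/17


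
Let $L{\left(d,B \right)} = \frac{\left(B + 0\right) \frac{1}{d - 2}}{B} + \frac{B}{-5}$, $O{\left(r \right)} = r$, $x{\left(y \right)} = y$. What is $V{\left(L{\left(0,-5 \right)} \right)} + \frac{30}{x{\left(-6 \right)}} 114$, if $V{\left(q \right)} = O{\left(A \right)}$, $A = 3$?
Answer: $-567$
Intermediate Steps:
$L{\left(d,B \right)} = \frac{1}{-2 + d} - \frac{B}{5}$ ($L{\left(d,B \right)} = \frac{B \frac{1}{-2 + d}}{B} + B \left(- \frac{1}{5}\right) = \frac{1}{-2 + d} - \frac{B}{5}$)
$V{\left(q \right)} = 3$
$V{\left(L{\left(0,-5 \right)} \right)} + \frac{30}{x{\left(-6 \right)}} 114 = 3 + \frac{30}{-6} \cdot 114 = 3 + 30 \left(- \frac{1}{6}\right) 114 = 3 - 570 = -567$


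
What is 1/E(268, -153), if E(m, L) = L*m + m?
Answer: -1/40736 ≈ -2.4548e-5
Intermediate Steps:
E(m, L) = m + L*m
1/E(268, -153) = 1/(268*(1 - 153)) = 1/(268*(-152)) = 1/(-40736) = -1/40736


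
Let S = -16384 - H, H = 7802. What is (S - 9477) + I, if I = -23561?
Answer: -57224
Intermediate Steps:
S = -24186 (S = -16384 - 1*7802 = -16384 - 7802 = -24186)
(S - 9477) + I = (-24186 - 9477) - 23561 = -33663 - 23561 = -57224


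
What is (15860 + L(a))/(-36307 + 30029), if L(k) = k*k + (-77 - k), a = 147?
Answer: -37245/6278 ≈ -5.9326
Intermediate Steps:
L(k) = -77 + k² - k (L(k) = k² + (-77 - k) = -77 + k² - k)
(15860 + L(a))/(-36307 + 30029) = (15860 + (-77 + 147² - 1*147))/(-36307 + 30029) = (15860 + (-77 + 21609 - 147))/(-6278) = (15860 + 21385)*(-1/6278) = 37245*(-1/6278) = -37245/6278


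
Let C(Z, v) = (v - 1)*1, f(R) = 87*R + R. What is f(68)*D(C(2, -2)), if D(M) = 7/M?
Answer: -41888/3 ≈ -13963.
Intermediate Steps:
f(R) = 88*R
C(Z, v) = -1 + v (C(Z, v) = (-1 + v)*1 = -1 + v)
f(68)*D(C(2, -2)) = (88*68)*(7/(-1 - 2)) = 5984*(7/(-3)) = 5984*(7*(-⅓)) = 5984*(-7/3) = -41888/3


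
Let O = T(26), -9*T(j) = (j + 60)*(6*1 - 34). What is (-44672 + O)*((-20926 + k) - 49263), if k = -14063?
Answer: 11223489760/3 ≈ 3.7412e+9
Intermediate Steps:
T(j) = 560/3 + 28*j/9 (T(j) = -(j + 60)*(6*1 - 34)/9 = -(60 + j)*(6 - 34)/9 = -(60 + j)*(-28)/9 = -(-1680 - 28*j)/9 = 560/3 + 28*j/9)
O = 2408/9 (O = 560/3 + (28/9)*26 = 560/3 + 728/9 = 2408/9 ≈ 267.56)
(-44672 + O)*((-20926 + k) - 49263) = (-44672 + 2408/9)*((-20926 - 14063) - 49263) = -399640*(-34989 - 49263)/9 = -399640/9*(-84252) = 11223489760/3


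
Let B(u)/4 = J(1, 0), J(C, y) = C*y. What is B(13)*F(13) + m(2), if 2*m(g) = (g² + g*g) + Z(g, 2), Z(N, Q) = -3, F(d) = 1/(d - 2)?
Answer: 5/2 ≈ 2.5000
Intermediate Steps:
F(d) = 1/(-2 + d)
m(g) = -3/2 + g² (m(g) = ((g² + g*g) - 3)/2 = ((g² + g²) - 3)/2 = (2*g² - 3)/2 = (-3 + 2*g²)/2 = -3/2 + g²)
B(u) = 0 (B(u) = 4*(1*0) = 4*0 = 0)
B(13)*F(13) + m(2) = 0/(-2 + 13) + (-3/2 + 2²) = 0/11 + (-3/2 + 4) = 0*(1/11) + 5/2 = 0 + 5/2 = 5/2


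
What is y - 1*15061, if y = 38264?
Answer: 23203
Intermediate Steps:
y - 1*15061 = 38264 - 1*15061 = 38264 - 15061 = 23203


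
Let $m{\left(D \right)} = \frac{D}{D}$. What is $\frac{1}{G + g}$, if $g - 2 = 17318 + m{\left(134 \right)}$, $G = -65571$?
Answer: $- \frac{1}{48250} \approx -2.0725 \cdot 10^{-5}$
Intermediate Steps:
$m{\left(D \right)} = 1$
$g = 17321$ ($g = 2 + \left(17318 + 1\right) = 2 + 17319 = 17321$)
$\frac{1}{G + g} = \frac{1}{-65571 + 17321} = \frac{1}{-48250} = - \frac{1}{48250}$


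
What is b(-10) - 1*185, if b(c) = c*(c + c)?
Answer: 15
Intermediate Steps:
b(c) = 2*c² (b(c) = c*(2*c) = 2*c²)
b(-10) - 1*185 = 2*(-10)² - 1*185 = 2*100 - 185 = 200 - 185 = 15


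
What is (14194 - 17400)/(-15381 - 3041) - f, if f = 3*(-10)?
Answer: 277933/9211 ≈ 30.174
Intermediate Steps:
f = -30
(14194 - 17400)/(-15381 - 3041) - f = (14194 - 17400)/(-15381 - 3041) - 1*(-30) = -3206/(-18422) + 30 = -3206*(-1/18422) + 30 = 1603/9211 + 30 = 277933/9211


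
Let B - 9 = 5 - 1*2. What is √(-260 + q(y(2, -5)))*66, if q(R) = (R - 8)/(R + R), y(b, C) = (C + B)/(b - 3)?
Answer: 165*I*√2030/7 ≈ 1062.0*I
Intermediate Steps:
B = 12 (B = 9 + (5 - 1*2) = 9 + (5 - 2) = 9 + 3 = 12)
y(b, C) = (12 + C)/(-3 + b) (y(b, C) = (C + 12)/(b - 3) = (12 + C)/(-3 + b))
q(R) = (-8 + R)/(2*R) (q(R) = (-8 + R)/((2*R)) = (-8 + R)*(1/(2*R)) = (-8 + R)/(2*R))
√(-260 + q(y(2, -5)))*66 = √(-260 + (-8 + (12 - 5)/(-3 + 2))/(2*(((12 - 5)/(-3 + 2)))))*66 = √(-260 + (-8 + 7/(-1))/(2*((7/(-1)))))*66 = √(-260 + (-8 - 1*7)/(2*((-1*7))))*66 = √(-260 + (½)*(-8 - 7)/(-7))*66 = √(-260 + (½)*(-⅐)*(-15))*66 = √(-260 + 15/14)*66 = √(-3625/14)*66 = (5*I*√2030/14)*66 = 165*I*√2030/7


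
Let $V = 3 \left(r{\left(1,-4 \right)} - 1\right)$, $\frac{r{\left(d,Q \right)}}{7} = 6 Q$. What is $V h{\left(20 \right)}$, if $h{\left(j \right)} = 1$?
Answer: $-507$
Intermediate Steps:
$r{\left(d,Q \right)} = 42 Q$ ($r{\left(d,Q \right)} = 7 \cdot 6 Q = 42 Q$)
$V = -507$ ($V = 3 \left(42 \left(-4\right) - 1\right) = 3 \left(-168 - 1\right) = 3 \left(-169\right) = -507$)
$V h{\left(20 \right)} = \left(-507\right) 1 = -507$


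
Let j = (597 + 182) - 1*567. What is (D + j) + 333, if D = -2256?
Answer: -1711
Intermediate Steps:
j = 212 (j = 779 - 567 = 212)
(D + j) + 333 = (-2256 + 212) + 333 = -2044 + 333 = -1711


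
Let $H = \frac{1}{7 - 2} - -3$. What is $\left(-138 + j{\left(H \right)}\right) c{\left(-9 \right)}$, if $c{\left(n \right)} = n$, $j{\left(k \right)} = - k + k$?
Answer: $1242$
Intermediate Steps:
$H = \frac{16}{5}$ ($H = \frac{1}{5} + 3 = \frac{16}{5} \approx 3.2$)
$j{\left(k \right)} = 0$
$\left(-138 + j{\left(H \right)}\right) c{\left(-9 \right)} = \left(-138 + 0\right) \left(-9\right) = \left(-138\right) \left(-9\right) = 1242$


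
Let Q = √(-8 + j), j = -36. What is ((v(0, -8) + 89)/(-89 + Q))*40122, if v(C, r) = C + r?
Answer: -10712574/295 - 240732*I*√11/295 ≈ -36314.0 - 2706.5*I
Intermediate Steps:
Q = 2*I*√11 (Q = √(-8 - 36) = √(-44) = 2*I*√11 ≈ 6.6332*I)
((v(0, -8) + 89)/(-89 + Q))*40122 = (((0 - 8) + 89)/(-89 + 2*I*√11))*40122 = ((-8 + 89)/(-89 + 2*I*√11))*40122 = (81/(-89 + 2*I*√11))*40122 = 3249882/(-89 + 2*I*√11)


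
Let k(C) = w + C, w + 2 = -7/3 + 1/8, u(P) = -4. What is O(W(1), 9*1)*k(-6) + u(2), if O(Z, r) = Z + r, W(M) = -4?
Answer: -1321/24 ≈ -55.042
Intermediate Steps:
w = -101/24 (w = -2 + (-7/3 + 1/8) = -2 - 53/24 = -101/24 ≈ -4.2083)
k(C) = -101/24 + C
O(W(1), 9*1)*k(-6) + u(2) = (-4 + 9*1)*(-101/24 - 6) - 4 = (-4 + 9)*(-245/24) - 4 = 5*(-245/24) - 4 = -1225/24 - 4 = -1321/24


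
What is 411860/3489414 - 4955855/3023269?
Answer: -8023933124315/5274718587183 ≈ -1.5212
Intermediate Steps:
411860/3489414 - 4955855/3023269 = 411860*(1/3489414) - 4955855*1/3023269 = 205930/1744707 - 4955855/3023269 = -8023933124315/5274718587183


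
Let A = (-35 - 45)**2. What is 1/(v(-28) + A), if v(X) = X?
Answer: 1/6372 ≈ 0.00015694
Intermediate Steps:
A = 6400 (A = (-80)**2 = 6400)
1/(v(-28) + A) = 1/(-28 + 6400) = 1/6372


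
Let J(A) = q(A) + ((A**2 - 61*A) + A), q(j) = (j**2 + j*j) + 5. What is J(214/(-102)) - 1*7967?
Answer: -6782465/867 ≈ -7822.9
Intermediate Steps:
q(j) = 5 + 2*j**2 (q(j) = (j**2 + j**2) + 5 = 2*j**2 + 5 = 5 + 2*j**2)
J(A) = 5 - 60*A + 3*A**2 (J(A) = (5 + 2*A**2) + ((A**2 - 61*A) + A) = (5 + 2*A**2) + (A**2 - 60*A) = 5 - 60*A + 3*A**2)
J(214/(-102)) - 1*7967 = (5 - 12840/(-102) + 3*(214/(-102))**2) - 1*7967 = (5 - 12840*(-1)/102 + 3*(214*(-1/102))**2) - 7967 = (5 - 60*(-107/51) + 3*(-107/51)**2) - 7967 = (5 + 2140/17 + 3*(11449/2601)) - 7967 = (5 + 2140/17 + 11449/867) - 7967 = 124924/867 - 7967 = -6782465/867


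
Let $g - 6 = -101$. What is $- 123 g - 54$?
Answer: $11631$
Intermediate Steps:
$g = -95$ ($g = 6 - 101 = -95$)
$- 123 g - 54 = \left(-123\right) \left(-95\right) - 54 = 11685 - 54 = 11631$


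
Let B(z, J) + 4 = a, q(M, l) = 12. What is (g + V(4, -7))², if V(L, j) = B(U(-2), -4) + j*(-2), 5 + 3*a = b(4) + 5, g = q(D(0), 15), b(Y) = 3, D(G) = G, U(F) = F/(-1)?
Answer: 529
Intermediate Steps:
U(F) = -F (U(F) = F*(-1) = -F)
g = 12
a = 1 (a = -5/3 + (3 + 5)/3 = -5/3 + (⅓)*8 = -5/3 + 8/3 = 1)
B(z, J) = -3 (B(z, J) = -4 + 1 = -3)
V(L, j) = -3 - 2*j (V(L, j) = -3 + j*(-2) = -3 - 2*j)
(g + V(4, -7))² = (12 + (-3 - 2*(-7)))² = (12 + (-3 + 14))² = (12 + 11)² = 23² = 529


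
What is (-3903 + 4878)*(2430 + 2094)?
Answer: 4410900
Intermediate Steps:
(-3903 + 4878)*(2430 + 2094) = 975*4524 = 4410900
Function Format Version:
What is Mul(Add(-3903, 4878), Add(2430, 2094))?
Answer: 4410900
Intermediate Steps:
Mul(Add(-3903, 4878), Add(2430, 2094)) = Mul(975, 4524) = 4410900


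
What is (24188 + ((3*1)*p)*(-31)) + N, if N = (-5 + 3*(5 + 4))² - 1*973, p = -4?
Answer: 24071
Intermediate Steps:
N = -489 (N = (-5 + 3*9)² - 973 = (-5 + 27)² - 973 = 22² - 973 = 484 - 973 = -489)
(24188 + ((3*1)*p)*(-31)) + N = (24188 + ((3*1)*(-4))*(-31)) - 489 = (24188 + (3*(-4))*(-31)) - 489 = (24188 - 12*(-31)) - 489 = (24188 + 372) - 489 = 24560 - 489 = 24071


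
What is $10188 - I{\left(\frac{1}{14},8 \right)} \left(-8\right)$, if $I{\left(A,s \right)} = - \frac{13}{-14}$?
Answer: $\frac{71368}{7} \approx 10195.0$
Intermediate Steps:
$I{\left(A,s \right)} = \frac{13}{14}$ ($I{\left(A,s \right)} = \left(-13\right) \left(- \frac{1}{14}\right) = \frac{13}{14}$)
$10188 - I{\left(\frac{1}{14},8 \right)} \left(-8\right) = 10188 - \frac{13}{14} \left(-8\right) = 10188 - - \frac{52}{7} = 10188 + \frac{52}{7} = \frac{71368}{7}$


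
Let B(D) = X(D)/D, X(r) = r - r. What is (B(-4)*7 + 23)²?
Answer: 529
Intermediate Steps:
X(r) = 0
B(D) = 0 (B(D) = 0/D = 0)
(B(-4)*7 + 23)² = (0*7 + 23)² = (0 + 23)² = 23² = 529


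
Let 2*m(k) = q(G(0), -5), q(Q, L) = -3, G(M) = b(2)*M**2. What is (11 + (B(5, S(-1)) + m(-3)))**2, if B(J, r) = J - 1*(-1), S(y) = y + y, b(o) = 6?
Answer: 961/4 ≈ 240.25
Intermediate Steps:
G(M) = 6*M**2
S(y) = 2*y
m(k) = -3/2 (m(k) = (1/2)*(-3) = -3/2)
B(J, r) = 1 + J (B(J, r) = J + 1 = 1 + J)
(11 + (B(5, S(-1)) + m(-3)))**2 = (11 + ((1 + 5) - 3/2))**2 = (11 + (6 - 3/2))**2 = (11 + 9/2)**2 = (31/2)**2 = 961/4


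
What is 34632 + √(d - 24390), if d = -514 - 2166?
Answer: 34632 + I*√27070 ≈ 34632.0 + 164.53*I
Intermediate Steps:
d = -2680
34632 + √(d - 24390) = 34632 + √(-2680 - 24390) = 34632 + √(-27070) = 34632 + I*√27070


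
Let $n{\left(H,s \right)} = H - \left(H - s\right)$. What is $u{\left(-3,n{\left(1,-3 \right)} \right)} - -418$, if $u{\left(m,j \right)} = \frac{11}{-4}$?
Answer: $\frac{1661}{4} \approx 415.25$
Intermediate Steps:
$n{\left(H,s \right)} = s$
$u{\left(m,j \right)} = - \frac{11}{4}$ ($u{\left(m,j \right)} = 11 \left(- \frac{1}{4}\right) = - \frac{11}{4}$)
$u{\left(-3,n{\left(1,-3 \right)} \right)} - -418 = - \frac{11}{4} - -418 = - \frac{11}{4} + 418 = \frac{1661}{4}$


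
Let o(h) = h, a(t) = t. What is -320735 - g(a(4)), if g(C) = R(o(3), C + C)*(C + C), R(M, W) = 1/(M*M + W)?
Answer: -5452503/17 ≈ -3.2074e+5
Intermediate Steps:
R(M, W) = 1/(W + M²) (R(M, W) = 1/(M² + W) = 1/(W + M²))
g(C) = 2*C/(9 + 2*C) (g(C) = (C + C)/((C + C) + 3²) = (2*C)/(2*C + 9) = (2*C)/(9 + 2*C) = 2*C/(9 + 2*C))
-320735 - g(a(4)) = -320735 - 2*4/(9 + 2*4) = -320735 - 2*4/(9 + 8) = -320735 - 2*4/17 = -320735 - 1*8/17 = -320735 - 8/17 = -5452503/17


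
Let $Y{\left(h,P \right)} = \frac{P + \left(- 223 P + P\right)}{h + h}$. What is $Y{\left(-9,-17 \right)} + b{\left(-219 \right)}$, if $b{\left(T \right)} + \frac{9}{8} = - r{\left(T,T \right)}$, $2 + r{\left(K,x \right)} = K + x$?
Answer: $\frac{16571}{72} \approx 230.15$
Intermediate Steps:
$r{\left(K,x \right)} = -2 + K + x$ ($r{\left(K,x \right)} = -2 + \left(K + x\right) = -2 + K + x$)
$b{\left(T \right)} = \frac{7}{8} - 2 T$ ($b{\left(T \right)} = - \frac{9}{8} - \left(-2 + T + T\right) = - \frac{9}{8} - \left(-2 + 2 T\right) = \frac{7}{8} - 2 T$)
$Y{\left(h,P \right)} = - \frac{221 P}{2 h}$ ($Y{\left(h,P \right)} = \frac{P - 222 P}{2 h} = - 221 P \frac{1}{2 h} = - \frac{221 P}{2 h}$)
$Y{\left(-9,-17 \right)} + b{\left(-219 \right)} = \left(- \frac{221}{2}\right) \left(-17\right) \frac{1}{-9} + \left(\frac{7}{8} - -438\right) = \left(- \frac{221}{2}\right) \left(-17\right) \left(- \frac{1}{9}\right) + \left(\frac{7}{8} + 438\right) = - \frac{3757}{18} + \frac{3511}{8} = \frac{16571}{72}$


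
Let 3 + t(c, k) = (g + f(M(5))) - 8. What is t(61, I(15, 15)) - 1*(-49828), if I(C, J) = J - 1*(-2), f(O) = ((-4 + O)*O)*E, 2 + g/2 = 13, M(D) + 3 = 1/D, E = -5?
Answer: 248719/5 ≈ 49744.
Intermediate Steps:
M(D) = -3 + 1/D
g = 22 (g = -4 + 2*13 = -4 + 26 = 22)
f(O) = -5*O*(-4 + O) (f(O) = ((-4 + O)*O)*(-5) = (O*(-4 + O))*(-5) = -5*O*(-4 + O))
I(C, J) = 2 + J (I(C, J) = J + 2 = 2 + J)
t(c, k) = -421/5 (t(c, k) = -3 + ((22 + 5*(-3 + 1/5)*(4 - (-3 + 1/5))) - 8) = -3 + ((22 + 5*(-3 + ⅕)*(4 - (-3 + ⅕))) - 8) = -3 + ((22 + 5*(-14/5)*(4 - 1*(-14/5))) - 8) = -3 + ((22 + 5*(-14/5)*(4 + 14/5)) - 8) = -3 + ((22 + 5*(-14/5)*(34/5)) - 8) = -3 + ((22 - 476/5) - 8) = -3 + (-366/5 - 8) = -3 - 406/5 = -421/5)
t(61, I(15, 15)) - 1*(-49828) = -421/5 - 1*(-49828) = -421/5 + 49828 = 248719/5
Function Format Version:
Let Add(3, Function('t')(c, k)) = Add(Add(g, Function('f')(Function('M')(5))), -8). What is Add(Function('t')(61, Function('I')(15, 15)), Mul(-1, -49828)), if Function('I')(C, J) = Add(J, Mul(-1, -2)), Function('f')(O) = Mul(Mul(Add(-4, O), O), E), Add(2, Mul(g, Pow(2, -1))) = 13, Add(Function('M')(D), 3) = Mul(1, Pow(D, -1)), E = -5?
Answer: Rational(248719, 5) ≈ 49744.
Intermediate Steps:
Function('M')(D) = Add(-3, Pow(D, -1)) (Function('M')(D) = Add(-3, Mul(1, Pow(D, -1))) = Add(-3, Pow(D, -1)))
g = 22 (g = Add(-4, Mul(2, 13)) = Add(-4, 26) = 22)
Function('f')(O) = Mul(-5, O, Add(-4, O)) (Function('f')(O) = Mul(Mul(Add(-4, O), O), -5) = Mul(Mul(O, Add(-4, O)), -5) = Mul(-5, O, Add(-4, O)))
Function('I')(C, J) = Add(2, J) (Function('I')(C, J) = Add(J, 2) = Add(2, J))
Function('t')(c, k) = Rational(-421, 5) (Function('t')(c, k) = Add(-3, Add(Add(22, Mul(5, Add(-3, Pow(5, -1)), Add(4, Mul(-1, Add(-3, Pow(5, -1)))))), -8)) = Add(-3, Add(Add(22, Mul(5, Add(-3, Rational(1, 5)), Add(4, Mul(-1, Add(-3, Rational(1, 5)))))), -8)) = Add(-3, Add(Add(22, Mul(5, Rational(-14, 5), Add(4, Mul(-1, Rational(-14, 5))))), -8)) = Add(-3, Add(Add(22, Mul(5, Rational(-14, 5), Add(4, Rational(14, 5)))), -8)) = Add(-3, Add(Add(22, Mul(5, Rational(-14, 5), Rational(34, 5))), -8)) = Add(-3, Add(Add(22, Rational(-476, 5)), -8)) = Add(-3, Add(Rational(-366, 5), -8)) = Add(-3, Rational(-406, 5)) = Rational(-421, 5))
Add(Function('t')(61, Function('I')(15, 15)), Mul(-1, -49828)) = Add(Rational(-421, 5), Mul(-1, -49828)) = Add(Rational(-421, 5), 49828) = Rational(248719, 5)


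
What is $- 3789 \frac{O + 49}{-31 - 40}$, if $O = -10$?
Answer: $\frac{147771}{71} \approx 2081.3$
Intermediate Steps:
$- 3789 \frac{O + 49}{-31 - 40} = - 3789 \frac{-10 + 49}{-31 - 40} = - 3789 \frac{39}{-71} = - 3789 \cdot 39 \left(- \frac{1}{71}\right) = \left(-3789\right) \left(- \frac{39}{71}\right) = \frac{147771}{71}$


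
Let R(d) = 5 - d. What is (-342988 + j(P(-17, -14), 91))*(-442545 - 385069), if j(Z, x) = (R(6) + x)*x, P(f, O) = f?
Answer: 277083511972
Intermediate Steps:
j(Z, x) = x*(-1 + x) (j(Z, x) = ((5 - 1*6) + x)*x = ((5 - 6) + x)*x = (-1 + x)*x = x*(-1 + x))
(-342988 + j(P(-17, -14), 91))*(-442545 - 385069) = (-342988 + 91*(-1 + 91))*(-442545 - 385069) = (-342988 + 91*90)*(-827614) = (-342988 + 8190)*(-827614) = -334798*(-827614) = 277083511972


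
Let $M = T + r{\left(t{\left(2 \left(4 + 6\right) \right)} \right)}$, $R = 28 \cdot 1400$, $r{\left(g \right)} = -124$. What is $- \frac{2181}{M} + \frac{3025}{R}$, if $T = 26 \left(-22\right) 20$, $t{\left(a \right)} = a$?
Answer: $\frac{24587}{92512} \approx 0.26577$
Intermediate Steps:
$R = 39200$
$T = -11440$ ($T = \left(-572\right) 20 = -11440$)
$M = -11564$ ($M = -11440 - 124 = -11564$)
$- \frac{2181}{M} + \frac{3025}{R} = - \frac{2181}{-11564} + \frac{3025}{39200} = \left(-2181\right) \left(- \frac{1}{11564}\right) + 3025 \cdot \frac{1}{39200} = \frac{2181}{11564} + \frac{121}{1568} = \frac{24587}{92512}$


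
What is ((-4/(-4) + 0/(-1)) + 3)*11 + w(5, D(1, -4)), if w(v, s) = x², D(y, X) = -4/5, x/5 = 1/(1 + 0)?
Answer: 69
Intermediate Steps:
x = 5 (x = 5/(1 + 0) = 5/1 = 5*1 = 5)
D(y, X) = -⅘ (D(y, X) = -4*⅕ = -⅘)
w(v, s) = 25 (w(v, s) = 5² = 25)
((-4/(-4) + 0/(-1)) + 3)*11 + w(5, D(1, -4)) = ((-4/(-4) + 0/(-1)) + 3)*11 + 25 = ((-4*(-¼) + 0*(-1)) + 3)*11 + 25 = ((1 + 0) + 3)*11 + 25 = (1 + 3)*11 + 25 = 4*11 + 25 = 44 + 25 = 69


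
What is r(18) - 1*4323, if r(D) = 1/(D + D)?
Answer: -155627/36 ≈ -4323.0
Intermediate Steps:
r(D) = 1/(2*D)
r(18) - 1*4323 = (1/2)/18 - 1*4323 = (1/2)*(1/18) - 4323 = 1/36 - 4323 = -155627/36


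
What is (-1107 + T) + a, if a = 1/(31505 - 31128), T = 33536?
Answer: 12225734/377 ≈ 32429.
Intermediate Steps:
a = 1/377 ≈ 0.0026525
(-1107 + T) + a = (-1107 + 33536) + 1/377 = 32429 + 1/377 = 12225734/377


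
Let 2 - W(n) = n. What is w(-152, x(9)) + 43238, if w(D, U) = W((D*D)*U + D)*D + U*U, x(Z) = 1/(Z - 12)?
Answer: -10356953/9 ≈ -1.1508e+6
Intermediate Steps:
W(n) = 2 - n
x(Z) = 1/(-12 + Z)
w(D, U) = U**2 + D*(2 - D - U*D**2) (w(D, U) = (2 - ((D*D)*U + D))*D + U*U = (2 - (D**2*U + D))*D + U**2 = (2 - (U*D**2 + D))*D + U**2 = (2 - (D + U*D**2))*D + U**2 = (2 + (-D - U*D**2))*D + U**2 = (2 - D - U*D**2)*D + U**2 = D*(2 - D - U*D**2) + U**2 = U**2 + D*(2 - D - U*D**2))
w(-152, x(9)) + 43238 = ((1/(-12 + 9))**2 - 1*(-152)*(-2 - 152*(1 - 152/(-12 + 9)))) + 43238 = ((1/(-3))**2 - 1*(-152)*(-2 - 152*(1 - 152/(-3)))) + 43238 = ((-1/3)**2 - 1*(-152)*(-2 - 152*(1 - 152*(-1/3)))) + 43238 = (1/9 - 1*(-152)*(-2 - 152*(1 + 152/3))) + 43238 = (1/9 - 1*(-152)*(-2 - 152*155/3)) + 43238 = (1/9 - 1*(-152)*(-2 - 23560/3)) + 43238 = (1/9 - 1*(-152)*(-23566/3)) + 43238 = (1/9 - 3582032/3) + 43238 = -10746095/9 + 43238 = -10356953/9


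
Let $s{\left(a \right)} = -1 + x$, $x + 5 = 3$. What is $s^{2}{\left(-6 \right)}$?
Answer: $9$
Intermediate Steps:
$x = -2$ ($x = -5 + 3 = -2$)
$s{\left(a \right)} = -3$ ($s{\left(a \right)} = -1 - 2 = -3$)
$s^{2}{\left(-6 \right)} = \left(-3\right)^{2} = 9$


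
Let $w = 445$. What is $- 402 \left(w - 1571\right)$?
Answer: $452652$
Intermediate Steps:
$- 402 \left(w - 1571\right) = - 402 \left(445 - 1571\right) = \left(-402\right) \left(-1126\right) = 452652$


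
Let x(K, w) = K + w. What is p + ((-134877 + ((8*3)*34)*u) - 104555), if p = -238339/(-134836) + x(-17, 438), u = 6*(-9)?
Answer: -38168462361/134836 ≈ -2.8307e+5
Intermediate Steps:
u = -54
p = 57004295/134836 (p = -238339/(-134836) + (-17 + 438) = -238339*(-1/134836) + 421 = 238339/134836 + 421 = 57004295/134836 ≈ 422.77)
p + ((-134877 + ((8*3)*34)*u) - 104555) = 57004295/134836 + ((-134877 + ((8*3)*34)*(-54)) - 104555) = 57004295/134836 + ((-134877 + (24*34)*(-54)) - 104555) = 57004295/134836 + ((-134877 + 816*(-54)) - 104555) = 57004295/134836 + ((-134877 - 44064) - 104555) = 57004295/134836 + (-178941 - 104555) = 57004295/134836 - 283496 = -38168462361/134836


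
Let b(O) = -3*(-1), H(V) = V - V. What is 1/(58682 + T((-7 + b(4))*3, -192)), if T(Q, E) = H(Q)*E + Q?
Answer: 1/58670 ≈ 1.7044e-5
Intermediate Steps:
H(V) = 0
b(O) = 3
T(Q, E) = Q (T(Q, E) = 0*E + Q = 0 + Q = Q)
1/(58682 + T((-7 + b(4))*3, -192)) = 1/(58682 + (-7 + 3)*3) = 1/(58682 - 4*3) = 1/(58682 - 12) = 1/58670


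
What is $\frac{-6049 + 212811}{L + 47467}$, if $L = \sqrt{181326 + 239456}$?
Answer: $\frac{9814371854}{2252695307} - \frac{206762 \sqrt{420782}}{2252695307} \approx 4.2972$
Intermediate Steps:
$L = \sqrt{420782} \approx 648.68$
$\frac{-6049 + 212811}{L + 47467} = \frac{-6049 + 212811}{\sqrt{420782} + 47467} = \frac{206762}{47467 + \sqrt{420782}}$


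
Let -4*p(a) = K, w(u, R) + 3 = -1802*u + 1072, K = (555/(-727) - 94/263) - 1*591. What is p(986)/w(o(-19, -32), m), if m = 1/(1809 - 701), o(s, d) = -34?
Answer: 56607047/23837793474 ≈ 0.0023747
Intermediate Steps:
m = 1/1108 ≈ 0.00090253
K = -113214094/191201 (K = (555*(-1/727) - 94*1/263) - 591 = (-555/727 - 94/263) - 591 = -214303/191201 - 591 = -113214094/191201 ≈ -592.12)
w(u, R) = 1069 - 1802*u (w(u, R) = -3 + (-1802*u + 1072) = -3 + (1072 - 1802*u) = 1069 - 1802*u)
p(a) = 56607047/382402 (p(a) = -1/4*(-113214094/191201) = 56607047/382402)
p(986)/w(o(-19, -32), m) = 56607047/(382402*(1069 - 1802*(-34))) = 56607047/(382402*(1069 + 61268)) = (56607047/382402)/62337 = (56607047/382402)*(1/62337) = 56607047/23837793474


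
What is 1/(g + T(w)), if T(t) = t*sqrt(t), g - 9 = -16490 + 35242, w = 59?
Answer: 18761/351769742 - 59*sqrt(59)/351769742 ≈ 5.2045e-5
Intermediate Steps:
g = 18761 (g = 9 + (-16490 + 35242) = 9 + 18752 = 18761)
T(t) = t**(3/2)
1/(g + T(w)) = 1/(18761 + 59**(3/2)) = 1/(18761 + 59*sqrt(59))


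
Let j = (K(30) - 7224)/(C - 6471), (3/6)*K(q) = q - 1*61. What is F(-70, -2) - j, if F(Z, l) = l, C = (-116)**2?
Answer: -6684/6985 ≈ -0.95691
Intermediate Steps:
K(q) = -122 + 2*q (K(q) = 2*(q - 1*61) = 2*(q - 61) = 2*(-61 + q) = -122 + 2*q)
C = 13456
j = -7286/6985 (j = ((-122 + 2*30) - 7224)/(13456 - 6471) = ((-122 + 60) - 7224)/6985 = (-62 - 7224)*(1/6985) = -7286*1/6985 = -7286/6985 ≈ -1.0431)
F(-70, -2) - j = -2 - 1*(-7286/6985) = -2 + 7286/6985 = -6684/6985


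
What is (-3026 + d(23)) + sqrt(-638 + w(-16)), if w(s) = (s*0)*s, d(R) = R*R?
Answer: -2497 + I*sqrt(638) ≈ -2497.0 + 25.259*I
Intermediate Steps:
d(R) = R**2
w(s) = 0 (w(s) = 0*s = 0)
(-3026 + d(23)) + sqrt(-638 + w(-16)) = (-3026 + 23**2) + sqrt(-638 + 0) = (-3026 + 529) + sqrt(-638) = -2497 + I*sqrt(638)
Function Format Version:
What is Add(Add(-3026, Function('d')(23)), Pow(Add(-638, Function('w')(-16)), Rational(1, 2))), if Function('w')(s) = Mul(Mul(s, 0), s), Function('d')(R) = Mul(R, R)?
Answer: Add(-2497, Mul(I, Pow(638, Rational(1, 2)))) ≈ Add(-2497.0, Mul(25.259, I))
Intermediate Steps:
Function('d')(R) = Pow(R, 2)
Function('w')(s) = 0 (Function('w')(s) = Mul(0, s) = 0)
Add(Add(-3026, Function('d')(23)), Pow(Add(-638, Function('w')(-16)), Rational(1, 2))) = Add(Add(-3026, Pow(23, 2)), Pow(Add(-638, 0), Rational(1, 2))) = Add(Add(-3026, 529), Pow(-638, Rational(1, 2))) = Add(-2497, Mul(I, Pow(638, Rational(1, 2))))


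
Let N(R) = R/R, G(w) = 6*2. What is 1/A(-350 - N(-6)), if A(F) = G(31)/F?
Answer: -117/4 ≈ -29.250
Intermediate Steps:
G(w) = 12
N(R) = 1
A(F) = 12/F
1/A(-350 - N(-6)) = 1/(12/(-350 - 1*1)) = 1/(12/(-350 - 1)) = 1/(12/(-351)) = 1/(12*(-1/351)) = 1/(-4/117) = -117/4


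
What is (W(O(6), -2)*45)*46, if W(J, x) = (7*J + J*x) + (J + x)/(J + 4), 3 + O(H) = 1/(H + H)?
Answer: -1029135/26 ≈ -39582.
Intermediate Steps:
O(H) = -3 + 1/(2*H) (O(H) = -3 + 1/(H + H) = -3 + 1/(2*H))
W(J, x) = 7*J + J*x + (J + x)/(4 + J) (W(J, x) = (7*J + J*x) + (J + x)/(4 + J) = 7*J + J*x + (J + x)/(4 + J))
(W(O(6), -2)*45)*46 = (((-2 + 7*(-3 + (1/2)/6)**2 + 29*(-3 + (1/2)/6) - 2*(-3 + (1/2)/6)**2 + 4*(-3 + (1/2)/6)*(-2))/(4 + (-3 + (1/2)/6)))*45)*46 = (((-2 + 7*(-3 + (1/2)*(1/6))**2 + 29*(-3 + (1/2)*(1/6)) - 2*(-3 + (1/2)*(1/6))**2 + 4*(-3 + (1/2)*(1/6))*(-2))/(4 + (-3 + (1/2)*(1/6))))*45)*46 = (((-2 + 7*(-3 + 1/12)**2 + 29*(-3 + 1/12) - 2*(-3 + 1/12)**2 + 4*(-3 + 1/12)*(-2))/(4 + (-3 + 1/12)))*45)*46 = (((-2 + 7*(-35/12)**2 + 29*(-35/12) - 2*(-35/12)**2 + 4*(-35/12)*(-2))/(4 - 35/12))*45)*46 = (((-2 + 7*(1225/144) - 1015/12 - 2*1225/144 + 70/3)/(13/12))*45)*46 = ((12*(-2 + 8575/144 - 1015/12 - 1225/72 + 70/3)/13)*45)*46 = (((12/13)*(-2983/144))*45)*46 = -2983/156*45*46 = -44745/52*46 = -1029135/26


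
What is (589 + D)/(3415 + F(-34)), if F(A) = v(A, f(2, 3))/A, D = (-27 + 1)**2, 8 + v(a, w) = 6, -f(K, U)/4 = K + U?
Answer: 21505/58056 ≈ 0.37042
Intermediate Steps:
f(K, U) = -4*K - 4*U (f(K, U) = -4*(K + U) = -4*K - 4*U)
v(a, w) = -2 (v(a, w) = -8 + 6 = -2)
D = 676 (D = (-26)**2 = 676)
F(A) = -2/A
(589 + D)/(3415 + F(-34)) = (589 + 676)/(3415 - 2/(-34)) = 1265/(3415 - 2*(-1/34)) = 1265/(3415 + 1/17) = 1265/(58056/17) = 1265*(17/58056) = 21505/58056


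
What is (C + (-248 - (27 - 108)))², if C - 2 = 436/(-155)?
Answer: 676572121/24025 ≈ 28161.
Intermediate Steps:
C = -126/155 (C = 2 + 436/(-155) = 2 + 436*(-1/155) = 2 - 436/155 = -126/155 ≈ -0.81290)
(C + (-248 - (27 - 108)))² = (-126/155 + (-248 - (27 - 108)))² = (-126/155 + (-248 - 1*(-81)))² = (-126/155 + (-248 + 81))² = (-126/155 - 167)² = (-26011/155)² = 676572121/24025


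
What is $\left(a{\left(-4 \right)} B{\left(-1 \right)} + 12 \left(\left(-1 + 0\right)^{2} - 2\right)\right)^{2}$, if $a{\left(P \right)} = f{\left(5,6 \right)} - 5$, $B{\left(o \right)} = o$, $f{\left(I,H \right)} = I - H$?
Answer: $36$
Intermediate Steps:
$a{\left(P \right)} = -6$ ($a{\left(P \right)} = \left(5 - 6\right) - 5 = -1 - 5 = -6$)
$\left(a{\left(-4 \right)} B{\left(-1 \right)} + 12 \left(\left(-1 + 0\right)^{2} - 2\right)\right)^{2} = \left(\left(-6\right) \left(-1\right) + 12 \left(\left(-1 + 0\right)^{2} - 2\right)\right)^{2} = \left(6 + 12 \left(\left(-1\right)^{2} - 2\right)\right)^{2} = \left(6 + 12 \left(1 - 2\right)\right)^{2} = \left(6 + 12 \left(-1\right)\right)^{2} = \left(6 - 12\right)^{2} = \left(-6\right)^{2} = 36$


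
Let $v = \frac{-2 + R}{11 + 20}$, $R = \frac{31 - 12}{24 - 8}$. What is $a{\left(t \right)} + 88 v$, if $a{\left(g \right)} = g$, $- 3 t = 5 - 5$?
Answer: $- \frac{143}{62} \approx -2.3064$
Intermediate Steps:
$t = 0$ ($t = - \frac{5 - 5}{3} = \left(- \frac{1}{3}\right) 0 = 0$)
$R = \frac{19}{16} \approx 1.1875$
$v = - \frac{13}{496}$ ($v = \frac{-2 + \frac{19}{16}}{11 + 20} = - \frac{13}{16 \cdot 31} = \left(- \frac{13}{16}\right) \frac{1}{31} = - \frac{13}{496} \approx -0.02621$)
$a{\left(t \right)} + 88 v = 0 + 88 \left(- \frac{13}{496}\right) = 0 - \frac{143}{62} = - \frac{143}{62}$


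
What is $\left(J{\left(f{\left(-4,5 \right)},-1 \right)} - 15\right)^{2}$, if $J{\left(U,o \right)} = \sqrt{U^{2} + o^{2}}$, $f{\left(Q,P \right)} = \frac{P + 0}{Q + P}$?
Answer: $\left(15 - \sqrt{26}\right)^{2} \approx 98.029$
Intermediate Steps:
$f{\left(Q,P \right)} = \frac{P}{P + Q}$
$\left(J{\left(f{\left(-4,5 \right)},-1 \right)} - 15\right)^{2} = \left(\sqrt{\left(\frac{5}{5 - 4}\right)^{2} + \left(-1\right)^{2}} - 15\right)^{2} = \left(\sqrt{\left(\frac{5}{1}\right)^{2} + 1} - 15\right)^{2} = \left(\sqrt{\left(5 \cdot 1\right)^{2} + 1} - 15\right)^{2} = \left(\sqrt{5^{2} + 1} - 15\right)^{2} = \left(\sqrt{25 + 1} - 15\right)^{2} = \left(\sqrt{26} - 15\right)^{2} = \left(-15 + \sqrt{26}\right)^{2}$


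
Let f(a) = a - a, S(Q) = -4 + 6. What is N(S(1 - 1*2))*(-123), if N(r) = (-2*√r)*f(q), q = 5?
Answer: 0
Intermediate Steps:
S(Q) = 2
f(a) = 0
N(r) = 0 (N(r) = -2*√r*0 = 0)
N(S(1 - 1*2))*(-123) = 0*(-123) = 0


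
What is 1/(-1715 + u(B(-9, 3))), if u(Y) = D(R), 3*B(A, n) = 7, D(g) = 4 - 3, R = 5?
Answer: -1/1714 ≈ -0.00058343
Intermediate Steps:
D(g) = 1
B(A, n) = 7/3 (B(A, n) = (1/3)*7 = 7/3)
u(Y) = 1
1/(-1715 + u(B(-9, 3))) = 1/(-1715 + 1) = 1/(-1714) = -1/1714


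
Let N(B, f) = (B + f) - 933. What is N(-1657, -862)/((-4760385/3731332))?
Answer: 12880558064/4760385 ≈ 2705.8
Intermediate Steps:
N(B, f) = -933 + B + f
N(-1657, -862)/((-4760385/3731332)) = (-933 - 1657 - 862)/((-4760385/3731332)) = -3452/((-4760385*1/3731332)) = -3452/(-4760385/3731332) = -3452*(-3731332/4760385) = 12880558064/4760385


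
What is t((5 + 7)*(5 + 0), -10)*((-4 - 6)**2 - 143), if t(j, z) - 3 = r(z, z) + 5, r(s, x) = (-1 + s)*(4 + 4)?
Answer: 3440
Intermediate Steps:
r(s, x) = -8 + 8*s (r(s, x) = (-1 + s)*8 = -8 + 8*s)
t(j, z) = 8*z (t(j, z) = 3 + ((-8 + 8*z) + 5) = 3 + (-3 + 8*z) = 8*z)
t((5 + 7)*(5 + 0), -10)*((-4 - 6)**2 - 143) = (8*(-10))*((-4 - 6)**2 - 143) = -80*((-10)**2 - 143) = -80*(100 - 143) = -80*(-43) = 3440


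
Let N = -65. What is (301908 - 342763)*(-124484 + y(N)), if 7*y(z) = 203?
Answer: 5084609025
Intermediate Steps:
y(z) = 29 (y(z) = (⅐)*203 = 29)
(301908 - 342763)*(-124484 + y(N)) = (301908 - 342763)*(-124484 + 29) = -40855*(-124455) = 5084609025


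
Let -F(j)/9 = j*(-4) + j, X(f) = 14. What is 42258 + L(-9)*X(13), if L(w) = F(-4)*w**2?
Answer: -80214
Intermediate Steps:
F(j) = 27*j (F(j) = -9*(j*(-4) + j) = -9*(-4*j + j) = -(-27)*j = 27*j)
L(w) = -108*w**2 (L(w) = (27*(-4))*w**2 = -108*w**2)
42258 + L(-9)*X(13) = 42258 - 108*(-9)**2*14 = 42258 - 108*81*14 = 42258 - 8748*14 = 42258 - 122472 = -80214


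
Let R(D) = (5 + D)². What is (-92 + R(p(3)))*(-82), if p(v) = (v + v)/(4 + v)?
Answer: 231814/49 ≈ 4730.9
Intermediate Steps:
p(v) = 2*v/(4 + v) (p(v) = (2*v)/(4 + v) = 2*v/(4 + v))
(-92 + R(p(3)))*(-82) = (-92 + (5 + 2*3/(4 + 3))²)*(-82) = (-92 + (5 + 2*3/7)²)*(-82) = (-92 + (5 + 2*3*(⅐))²)*(-82) = (-92 + (5 + 6/7)²)*(-82) = (-92 + (41/7)²)*(-82) = (-92 + 1681/49)*(-82) = -2827/49*(-82) = 231814/49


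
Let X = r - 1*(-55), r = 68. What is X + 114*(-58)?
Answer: -6489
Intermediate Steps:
X = 123 (X = 68 - 1*(-55) = 68 + 55 = 123)
X + 114*(-58) = 123 + 114*(-58) = 123 - 6612 = -6489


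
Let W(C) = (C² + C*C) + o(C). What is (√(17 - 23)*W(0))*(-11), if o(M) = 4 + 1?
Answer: -55*I*√6 ≈ -134.72*I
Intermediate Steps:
o(M) = 5
W(C) = 5 + 2*C² (W(C) = (C² + C*C) + 5 = (C² + C²) + 5 = 2*C² + 5 = 5 + 2*C²)
(√(17 - 23)*W(0))*(-11) = (√(17 - 23)*(5 + 2*0²))*(-11) = (√(-6)*(5 + 2*0))*(-11) = ((I*√6)*(5 + 0))*(-11) = ((I*√6)*5)*(-11) = (5*I*√6)*(-11) = -55*I*√6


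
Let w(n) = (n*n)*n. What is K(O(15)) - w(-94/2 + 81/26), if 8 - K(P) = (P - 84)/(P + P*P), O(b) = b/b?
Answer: 1486316233/17576 ≈ 84565.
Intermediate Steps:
O(b) = 1
w(n) = n³ (w(n) = n²*n = n³)
K(P) = 8 - (-84 + P)/(P + P²) (K(P) = 8 - (P - 84)/(P + P*P) = 8 - (-84 + P)/(P + P²))
K(O(15)) - w(-94/2 + 81/26) = (84 + 7*1 + 8*1²)/(1*(1 + 1)) - (-94/2 + 81/26)³ = 1*(84 + 7 + 8*1)/2 - (-94*½ + 81*(1/26))³ = 1*(½)*(84 + 7 + 8) - (-47 + 81/26)³ = 1*(½)*99 - (-1141/26)³ = 99/2 - 1*(-1485446221/17576) = 99/2 + 1485446221/17576 = 1486316233/17576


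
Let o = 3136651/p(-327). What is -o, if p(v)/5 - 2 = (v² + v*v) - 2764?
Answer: -3136651/1055480 ≈ -2.9718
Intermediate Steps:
p(v) = -13810 + 10*v² (p(v) = 10 + 5*((v² + v*v) - 2764) = 10 + 5*((v² + v²) - 2764) = 10 + 5*(2*v² - 2764) = 10 + 5*(-2764 + 2*v²) = 10 + (-13820 + 10*v²) = -13810 + 10*v²)
o = 3136651/1055480 (o = 3136651/(-13810 + 10*(-327)²) = 3136651/(-13810 + 10*106929) = 3136651/(-13810 + 1069290) = 3136651/1055480 ≈ 2.9718)
-o = -1*3136651/1055480 = -3136651/1055480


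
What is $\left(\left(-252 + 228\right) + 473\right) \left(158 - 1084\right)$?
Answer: $-415774$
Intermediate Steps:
$\left(\left(-252 + 228\right) + 473\right) \left(158 - 1084\right) = \left(-24 + 473\right) \left(-926\right) = 449 \left(-926\right) = -415774$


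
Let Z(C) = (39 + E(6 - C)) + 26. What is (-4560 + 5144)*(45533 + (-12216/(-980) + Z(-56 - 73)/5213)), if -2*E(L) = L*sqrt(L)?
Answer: 2613175430976/98245 - 118260*sqrt(15)/5213 ≈ 2.6598e+7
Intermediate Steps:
E(L) = -L**(3/2)/2 (E(L) = -L*sqrt(L)/2 = -L**(3/2)/2)
Z(C) = 65 - (6 - C)**(3/2)/2 (Z(C) = (39 - (6 - C)**(3/2)/2) + 26 = 65 - (6 - C)**(3/2)/2)
(-4560 + 5144)*(45533 + (-12216/(-980) + Z(-56 - 73)/5213)) = (-4560 + 5144)*(45533 + (-12216/(-980) + (65 - (6 - (-56 - 73))**(3/2)/2)/5213)) = 584*(45533 + (-12216*(-1/980) + (65 - (6 - 1*(-129))**(3/2)/2)*(1/5213))) = 584*(45533 + (3054/245 + (65 - (6 + 129)**(3/2)/2)*(1/5213))) = 584*(45533 + (3054/245 + (65 - 405*sqrt(15)/2)*(1/5213))) = 584*(45533 + (3054/245 + (5/401 - 405*sqrt(15)/10426))) = 584*(45533 + (1225879/98245 - 405*sqrt(15)/10426)) = 584*(4474615464/98245 - 405*sqrt(15)/10426) = 2613175430976/98245 - 118260*sqrt(15)/5213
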